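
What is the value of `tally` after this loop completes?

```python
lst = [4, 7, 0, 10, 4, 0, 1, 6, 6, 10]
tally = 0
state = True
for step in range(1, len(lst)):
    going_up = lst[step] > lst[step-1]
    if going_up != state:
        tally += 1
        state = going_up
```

Count direction changes in [4, 7, 0, 10, 4, 0, 1, 6, 6, 10]
`tally` takes the values: 0 → 1 → 2 → 3 → 4 → 5 → 6

Answer: 6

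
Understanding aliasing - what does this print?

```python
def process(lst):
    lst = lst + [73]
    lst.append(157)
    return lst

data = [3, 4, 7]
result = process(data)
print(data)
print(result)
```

Key concept: rebinding parameter vs mutation.
Step by step:
`data = [3, 4, 7]` → data = [3, 4, 7]
`result = process(data)` → result = [3, 4, 7, 73, 157]
`print(data)` → prints [3, 4, 7]
`print(result)` → prints [3, 4, 7, 73, 157]

Answer:
[3, 4, 7]
[3, 4, 7, 73, 157]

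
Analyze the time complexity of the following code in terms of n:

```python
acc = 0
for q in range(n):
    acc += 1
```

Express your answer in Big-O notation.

Each loop level contributes: n. Multiplying the contributions gives O(n).

Answer: O(n)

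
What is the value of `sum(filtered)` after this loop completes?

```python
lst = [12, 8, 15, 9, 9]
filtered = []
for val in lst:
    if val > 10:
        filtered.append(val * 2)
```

Sum of doubled values > 10
`filtered` takes the values: [] → [24] → [24, 30]
So `sum(filtered)` = 54

Answer: 54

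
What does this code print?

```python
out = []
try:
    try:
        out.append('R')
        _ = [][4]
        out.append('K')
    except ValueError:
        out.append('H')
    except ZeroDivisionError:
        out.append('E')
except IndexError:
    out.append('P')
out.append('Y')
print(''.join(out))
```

Execution trace: 'R' (try body) → 'P' (outer except IndexError) → 'Y' (after the try/except). Output: RPY

Answer: RPY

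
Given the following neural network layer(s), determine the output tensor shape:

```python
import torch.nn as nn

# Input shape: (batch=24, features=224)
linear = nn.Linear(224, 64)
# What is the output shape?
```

Input: (24, 224) -> Output: (24, 64)

Answer: (24, 64)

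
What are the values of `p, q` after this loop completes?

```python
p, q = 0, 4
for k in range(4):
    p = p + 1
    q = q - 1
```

p goes 0→4, q goes 4→0
`p, q` takes the values: (0, 4) → (1, 4) → (1, 3) → (2, 3) → (2, 2) → (3, 2) → (3, 1) → (4, 1) → (4, 0)

Answer: 4, 0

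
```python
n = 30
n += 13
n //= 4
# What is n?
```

Trace:
`n = 30` → n = 30
`n += 13` → n = 43
`n //= 4` → n = 10
So n = 10

Answer: 10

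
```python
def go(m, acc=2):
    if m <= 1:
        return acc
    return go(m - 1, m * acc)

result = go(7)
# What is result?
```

Accumulator trace (n, acc): (7, 2) -> (6, 14) -> (5, 84) -> (4, 420) -> (3, 1680) -> (2, 5040) -> (1, 10080) -> return 10080

Answer: 10080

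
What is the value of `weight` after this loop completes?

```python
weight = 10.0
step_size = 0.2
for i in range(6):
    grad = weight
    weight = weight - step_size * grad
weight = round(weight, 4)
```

Gradient descent: w = 10.0 * (1 - 0.2)^6
`weight` takes the values: 10.0 → 8.0 → 6.4 → 5.12 → 4.096 → 3.2768 → 2.62144 → 2.6214

Answer: 2.6214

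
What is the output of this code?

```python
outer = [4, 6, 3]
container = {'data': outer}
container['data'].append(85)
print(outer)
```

Key concept: dict holds reference to list.
Step by step:
`outer = [4, 6, 3]` → outer = [4, 6, 3]
`container = {'data': outer}` → container = {'data': [4, 6, 3]}
`container['data'].append(85)` → outer = [4, 6, 3, 85]; container = {'data': [4, 6, 3, 85]}
`print(outer)` → prints [4, 6, 3, 85]

Answer: [4, 6, 3, 85]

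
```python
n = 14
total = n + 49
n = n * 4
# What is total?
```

Trace:
`n = 14` → n = 14
`total = n + 49` → total = 63
`n = n * 4` → n = 56
So total = 63

Answer: 63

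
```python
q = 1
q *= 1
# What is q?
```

Trace:
`q = 1` → q = 1
`q *= 1` → q = 1
So q = 1

Answer: 1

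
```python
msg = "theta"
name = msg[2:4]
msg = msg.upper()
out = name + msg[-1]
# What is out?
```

Trace:
`msg = "theta"` → msg = 'theta'
`name = msg[2:4]` → name = 'et'
`msg = msg.upper()` → msg = 'THETA'
`out = name + msg[-1]` → out = 'etA'
So out = 'etA'

Answer: 'etA'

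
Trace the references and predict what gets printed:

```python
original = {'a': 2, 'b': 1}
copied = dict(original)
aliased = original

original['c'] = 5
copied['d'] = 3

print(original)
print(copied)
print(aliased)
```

Key concept: dict() creates copy, assignment creates alias.
Step by step:
`original = {'a': 2, 'b': 1}` → original = {'a': 2, 'b': 1}
`copied = dict(original)` → copied = {'a': 2, 'b': 1}
`aliased = original` → aliased = {'a': 2, 'b': 1} (same object as original)
`original['c'] = 5` → original = {'a': 2, 'b': 1, 'c': 5} (same object as aliased); aliased = {'a': 2, 'b': 1, 'c': 5} (same object as original)
`copied['d'] = 3` → copied = {'a': 2, 'b': 1, 'd': 3}
`print(original)` → prints {'a': 2, 'b': 1, 'c': 5}
`print(copied)` → prints {'a': 2, 'b': 1, 'd': 3}
`print(aliased)` → prints {'a': 2, 'b': 1, 'c': 5}

Answer:
{'a': 2, 'b': 1, 'c': 5}
{'a': 2, 'b': 1, 'd': 3}
{'a': 2, 'b': 1, 'c': 5}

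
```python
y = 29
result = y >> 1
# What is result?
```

Trace:
`y = 29` → y = 29
`result = y >> 1` → result = 14
So result = 14

Answer: 14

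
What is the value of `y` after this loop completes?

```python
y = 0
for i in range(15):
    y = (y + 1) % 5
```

Increment mod 5, 15 times = 0
`y` takes the values: 0 → 1 → 2 → 3 → 4 → 0 → 1 → 2 → 3 → 4 → 0 → 1 → 2 → 3 → 4 → 0

Answer: 0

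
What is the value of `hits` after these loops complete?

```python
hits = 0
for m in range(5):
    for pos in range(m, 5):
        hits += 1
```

Upper triangle: 5 + 4 + ... + 1
`hits` takes the values: 0 → 1 → 2 → 3 → 4 → 5 → 6 → 7 → 8 → 9 → 10 → 11 → 12 → 13 → 14 → 15

Answer: 15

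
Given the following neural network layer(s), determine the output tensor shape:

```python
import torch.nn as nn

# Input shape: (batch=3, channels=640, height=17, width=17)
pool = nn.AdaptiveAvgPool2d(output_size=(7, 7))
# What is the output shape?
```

Input: (3, 640, 17, 17) -> Output: (3, 640, 7, 7)

Answer: (3, 640, 7, 7)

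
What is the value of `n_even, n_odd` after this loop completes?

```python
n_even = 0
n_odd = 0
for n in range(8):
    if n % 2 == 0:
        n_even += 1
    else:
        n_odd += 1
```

Count evens and odds in range(8)
`n_even, n_odd` takes the values: (0, 0) → (1, 0) → (1, 1) → (2, 1) → (2, 2) → (3, 2) → (3, 3) → (4, 3) → (4, 4)

Answer: 4, 4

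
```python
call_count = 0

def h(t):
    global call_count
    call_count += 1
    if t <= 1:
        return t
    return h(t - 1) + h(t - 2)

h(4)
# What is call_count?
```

Calls(t) = 1 + Calls(t-1) + Calls(t-2); Calls(0)=Calls(1)=1. For t=4 this gives 9.

Answer: 9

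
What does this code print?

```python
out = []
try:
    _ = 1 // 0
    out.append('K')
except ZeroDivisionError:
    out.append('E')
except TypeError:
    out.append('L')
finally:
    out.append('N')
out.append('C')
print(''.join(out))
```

Execution trace: 'E' (except ZeroDivisionError) → 'N' (finally) → 'C' (after the try/except). Output: ENC

Answer: ENC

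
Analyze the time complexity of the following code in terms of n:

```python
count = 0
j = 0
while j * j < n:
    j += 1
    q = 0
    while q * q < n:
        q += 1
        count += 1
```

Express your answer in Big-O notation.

Each loop level contributes: √n × √n. Multiplying the contributions gives O(n).

Answer: O(n)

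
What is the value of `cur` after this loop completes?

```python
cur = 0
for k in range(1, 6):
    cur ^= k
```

XOR of 1 to 5
`cur` takes the values: 0 → 1 → 3 → 0 → 4 → 1

Answer: 1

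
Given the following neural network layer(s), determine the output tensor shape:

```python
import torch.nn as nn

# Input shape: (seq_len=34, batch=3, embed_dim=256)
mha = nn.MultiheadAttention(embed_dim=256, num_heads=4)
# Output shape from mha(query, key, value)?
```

Input: (34, 3, 256) -> Output: (34, 3, 256)

Answer: (34, 3, 256)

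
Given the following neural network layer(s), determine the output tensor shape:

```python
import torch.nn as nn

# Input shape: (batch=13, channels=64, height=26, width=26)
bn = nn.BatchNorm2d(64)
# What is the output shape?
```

Input: (13, 64, 26, 26) -> Output: (13, 64, 26, 26)

Answer: (13, 64, 26, 26)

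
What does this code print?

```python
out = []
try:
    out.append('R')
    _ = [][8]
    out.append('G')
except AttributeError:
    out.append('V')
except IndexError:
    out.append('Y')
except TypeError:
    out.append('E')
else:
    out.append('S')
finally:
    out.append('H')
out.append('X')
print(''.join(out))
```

Execution trace: 'R' (try body) → 'Y' (except IndexError) → 'H' (finally) → 'X' (after the try/except). Output: RYHX

Answer: RYHX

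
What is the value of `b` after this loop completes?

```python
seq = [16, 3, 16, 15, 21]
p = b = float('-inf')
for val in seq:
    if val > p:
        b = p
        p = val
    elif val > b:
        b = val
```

Second largest (with repeats) in [16, 3, 16, 15, 21]
`b` takes the values: -inf → 3 → 16

Answer: 16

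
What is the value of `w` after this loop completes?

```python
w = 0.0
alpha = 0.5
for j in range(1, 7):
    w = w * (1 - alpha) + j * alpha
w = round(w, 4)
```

Moving average with lr=0.5
`w` takes the values: 0.0 → 0.5 → 1.25 → 2.125 → 3.0625 → 4.03125 → 5.015625 → 5.0156

Answer: 5.0156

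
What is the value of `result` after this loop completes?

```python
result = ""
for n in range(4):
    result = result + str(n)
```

Concatenate digits 0 to 3
`result` takes the values: "" → "0" → "01" → "012" → "0123"

Answer: "0123"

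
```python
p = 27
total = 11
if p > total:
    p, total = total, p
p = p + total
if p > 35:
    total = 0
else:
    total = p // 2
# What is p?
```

Trace:
`p = 27` → p = 27
`total = 11` → total = 11
`if p > total: ...` → p > total is True → p = 11; total = 27
`p = p + total` → p = 38
`if p > 35: ...` → p > 35 is True → total = 0
So p = 38

Answer: 38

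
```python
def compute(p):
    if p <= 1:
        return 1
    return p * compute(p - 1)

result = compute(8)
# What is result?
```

compute(8) = 8 * 7 * 6 * 5 * 4 * 3 * 2 * 1 = 40320

Answer: 40320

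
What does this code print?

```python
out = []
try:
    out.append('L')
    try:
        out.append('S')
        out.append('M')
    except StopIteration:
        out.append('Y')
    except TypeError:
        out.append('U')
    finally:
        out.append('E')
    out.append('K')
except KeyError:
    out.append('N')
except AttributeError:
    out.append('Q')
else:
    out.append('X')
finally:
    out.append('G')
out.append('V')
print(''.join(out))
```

Execution trace: 'L' (try body) → 'S' (inner try body) → 'M' (inner try body, no exception) → 'E' (inner finally) → 'K' (try body, no exception) → 'X' (else) → 'G' (finally) → 'V' (after the try/except). Output: LSMEKXGV

Answer: LSMEKXGV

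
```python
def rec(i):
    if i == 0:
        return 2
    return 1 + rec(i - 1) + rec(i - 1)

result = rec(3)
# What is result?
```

rec(i) = 1 + 2·rec(i-1), rec(0)=2. Closed form: (2+1)·2^3 - 1 = 23.

Answer: 23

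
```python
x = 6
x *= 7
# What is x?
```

Trace:
`x = 6` → x = 6
`x *= 7` → x = 42
So x = 42

Answer: 42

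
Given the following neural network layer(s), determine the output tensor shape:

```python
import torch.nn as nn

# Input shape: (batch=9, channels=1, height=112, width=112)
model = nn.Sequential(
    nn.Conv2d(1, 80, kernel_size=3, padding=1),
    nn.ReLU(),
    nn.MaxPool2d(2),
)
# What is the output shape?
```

Input: (9, 1, 112, 112) -> after Conv2d: (9, 80, 112, 112) -> after ReLU: (9, 80, 112, 112) -> Output: (9, 80, 56, 56)

Answer: (9, 80, 56, 56)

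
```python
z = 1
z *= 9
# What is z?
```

Trace:
`z = 1` → z = 1
`z *= 9` → z = 9
So z = 9

Answer: 9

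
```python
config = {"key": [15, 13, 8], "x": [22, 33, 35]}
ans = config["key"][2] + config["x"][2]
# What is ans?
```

Trace:
`config = {"key": [15, 13, 8], "x": [22, 33, 35]}` → config = {'key': [15, 13, 8], 'x': [22, 33, 35]}
`ans = config["key"][2] + config["x"][2]` → ans = 43
So ans = 43

Answer: 43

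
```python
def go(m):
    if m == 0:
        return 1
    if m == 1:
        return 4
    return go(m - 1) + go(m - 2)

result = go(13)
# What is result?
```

Build up from base cases: go(0)=1, go(1)=4, go(2)=5, go(3)=9, go(4)=14, go(5)=23, go(6)=37, ..., go(13)=1076

Answer: 1076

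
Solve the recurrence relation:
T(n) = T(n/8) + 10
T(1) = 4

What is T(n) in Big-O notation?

Each step divides n by 8 and adds 10. After log_8(n) steps we reach T(1)=4. So T(n) = 10·log_8(n) + 4 = O(log n).

Answer: O(log n)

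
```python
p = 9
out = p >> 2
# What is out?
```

Trace:
`p = 9` → p = 9
`out = p >> 2` → out = 2
So out = 2

Answer: 2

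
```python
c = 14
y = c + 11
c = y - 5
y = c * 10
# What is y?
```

Trace:
`c = 14` → c = 14
`y = c + 11` → y = 25
`c = y - 5` → c = 20
`y = c * 10` → y = 200
So y = 200

Answer: 200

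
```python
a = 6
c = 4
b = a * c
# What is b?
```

Trace:
`a = 6` → a = 6
`c = 4` → c = 4
`b = a * c` → b = 24
So b = 24

Answer: 24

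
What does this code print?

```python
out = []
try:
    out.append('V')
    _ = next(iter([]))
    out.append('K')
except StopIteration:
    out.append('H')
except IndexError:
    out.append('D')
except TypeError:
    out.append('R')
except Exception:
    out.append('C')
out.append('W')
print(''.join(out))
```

Execution trace: 'V' (try body) → 'H' (except StopIteration) → 'W' (after the try/except). Output: VHW

Answer: VHW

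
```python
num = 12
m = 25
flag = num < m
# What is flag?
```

Trace:
`num = 12` → num = 12
`m = 25` → m = 25
`flag = num < m` → flag = True
So flag = True

Answer: True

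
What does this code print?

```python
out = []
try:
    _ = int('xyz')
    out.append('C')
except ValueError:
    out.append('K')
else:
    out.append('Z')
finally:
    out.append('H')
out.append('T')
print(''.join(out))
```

Execution trace: 'K' (except ValueError) → 'H' (finally) → 'T' (after the try/except). Output: KHT

Answer: KHT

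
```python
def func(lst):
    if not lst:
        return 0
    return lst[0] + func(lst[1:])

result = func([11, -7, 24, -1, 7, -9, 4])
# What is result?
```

11 + (-7) + 24 + (-1) + 7 + (-9) + 4 + 0 = 29

Answer: 29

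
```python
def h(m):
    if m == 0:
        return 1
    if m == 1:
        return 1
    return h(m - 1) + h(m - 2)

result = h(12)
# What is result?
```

Build up from base cases: h(0)=1, h(1)=1, h(2)=2, h(3)=3, h(4)=5, h(5)=8, h(6)=13, ..., h(12)=233

Answer: 233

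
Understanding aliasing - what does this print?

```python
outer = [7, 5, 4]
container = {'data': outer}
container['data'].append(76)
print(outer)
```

Key concept: dict holds reference to list.
Step by step:
`outer = [7, 5, 4]` → outer = [7, 5, 4]
`container = {'data': outer}` → container = {'data': [7, 5, 4]}
`container['data'].append(76)` → outer = [7, 5, 4, 76]; container = {'data': [7, 5, 4, 76]}
`print(outer)` → prints [7, 5, 4, 76]

Answer: [7, 5, 4, 76]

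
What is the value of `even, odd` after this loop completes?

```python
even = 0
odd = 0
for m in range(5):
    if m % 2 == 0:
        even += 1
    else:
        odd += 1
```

Count evens and odds in range(5)
`even, odd` takes the values: (0, 0) → (1, 0) → (1, 1) → (2, 1) → (2, 2) → (3, 2)

Answer: 3, 2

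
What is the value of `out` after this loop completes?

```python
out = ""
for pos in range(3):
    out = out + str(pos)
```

Concatenate digits 0 to 2
`out` takes the values: "" → "0" → "01" → "012"

Answer: "012"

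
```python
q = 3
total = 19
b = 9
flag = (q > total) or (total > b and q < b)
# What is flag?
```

Trace:
`q = 3` → q = 3
`total = 19` → total = 19
`b = 9` → b = 9
`flag = (q > total) or (total > b and q < b)` → flag = True
So flag = True

Answer: True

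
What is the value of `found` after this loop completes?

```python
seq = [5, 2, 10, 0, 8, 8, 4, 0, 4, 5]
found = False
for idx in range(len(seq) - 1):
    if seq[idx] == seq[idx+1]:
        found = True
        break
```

Check consecutive duplicates in [5, 2, 10, 0, 8, 8, 4, 0, 4, 5]
`found` takes the values: False → True

Answer: True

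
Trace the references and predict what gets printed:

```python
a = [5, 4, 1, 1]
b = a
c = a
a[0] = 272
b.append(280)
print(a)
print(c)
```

Key concept: multiple aliases.
Step by step:
`a = [5, 4, 1, 1]` → a = [5, 4, 1, 1]
`b = a` → b = [5, 4, 1, 1] (same object as a)
`c = a` → c = [5, 4, 1, 1] (same object as a, b)
`a[0] = 272` → a = [272, 4, 1, 1] (same object as b, c); b = [272, 4, 1, 1] (same object as a, c); c = [272, 4, 1, 1] (same object as a, b)
`b.append(280)` → a = [272, 4, 1, 1, 280] (same object as b, c); b = [272, 4, 1, 1, 280] (same object as a, c); c = [272, 4, 1, 1, 280] (same object as a, b)
`print(a)` → prints [272, 4, 1, 1, 280]
`print(c)` → prints [272, 4, 1, 1, 280]

Answer:
[272, 4, 1, 1, 280]
[272, 4, 1, 1, 280]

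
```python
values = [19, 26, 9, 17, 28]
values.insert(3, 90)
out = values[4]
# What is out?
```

Trace:
`values = [19, 26, 9, 17, 28]` → values = [19, 26, 9, 17, 28]
`values.insert(3, 90)` → values = [19, 26, 9, 90, 17, 28]
`out = values[4]` → out = 17
So out = 17

Answer: 17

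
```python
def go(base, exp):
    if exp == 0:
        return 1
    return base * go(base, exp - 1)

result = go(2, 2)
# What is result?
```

go(2, 2) = 2 * 2 = 4

Answer: 4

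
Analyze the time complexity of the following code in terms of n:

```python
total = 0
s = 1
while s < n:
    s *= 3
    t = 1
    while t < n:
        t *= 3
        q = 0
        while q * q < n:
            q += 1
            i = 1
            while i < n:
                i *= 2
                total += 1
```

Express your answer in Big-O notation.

Each loop level contributes: log n × log n × √n × log n. Multiplying the contributions gives O(√n log^3 n).

Answer: O(√n log^3 n)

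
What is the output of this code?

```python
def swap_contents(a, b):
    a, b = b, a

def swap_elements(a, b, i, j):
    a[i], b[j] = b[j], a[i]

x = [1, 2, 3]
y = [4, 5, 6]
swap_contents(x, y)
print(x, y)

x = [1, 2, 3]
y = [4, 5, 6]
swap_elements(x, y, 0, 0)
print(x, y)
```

Key concept: parameter rebinding vs mutation.
Step by step:
`x = [1, 2, 3]` → x = [1, 2, 3]
`y = [4, 5, 6]` → y = [4, 5, 6]
`swap_contents(x, y)` → no visible change to tracked variables
`print(x, y)` → prints [1, 2, 3] [4, 5, 6]
`x = [1, 2, 3]` → x = [1, 2, 3]
`y = [4, 5, 6]` → y = [4, 5, 6]
`swap_elements(x, y, 0, 0)` → x = [4, 2, 3]; y = [1, 5, 6]
`print(x, y)` → prints [4, 2, 3] [1, 5, 6]

Answer:
[1, 2, 3] [4, 5, 6]
[4, 2, 3] [1, 5, 6]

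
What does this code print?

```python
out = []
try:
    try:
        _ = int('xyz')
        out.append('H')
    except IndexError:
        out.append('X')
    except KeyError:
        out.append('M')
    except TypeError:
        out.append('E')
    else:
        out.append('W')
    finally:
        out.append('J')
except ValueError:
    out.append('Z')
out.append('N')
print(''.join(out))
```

Execution trace: 'J' (finally) → 'Z' (outer except ValueError) → 'N' (after the try/except). Output: JZN

Answer: JZN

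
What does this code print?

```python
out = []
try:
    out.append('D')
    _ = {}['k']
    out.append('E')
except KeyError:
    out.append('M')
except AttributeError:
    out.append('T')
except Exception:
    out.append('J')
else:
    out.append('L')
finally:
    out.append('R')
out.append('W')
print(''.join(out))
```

Execution trace: 'D' (try body) → 'M' (except KeyError) → 'R' (finally) → 'W' (after the try/except). Output: DMRW

Answer: DMRW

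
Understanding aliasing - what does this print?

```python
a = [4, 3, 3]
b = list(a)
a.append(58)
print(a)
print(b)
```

Key concept: list() constructor creates copy.
Step by step:
`a = [4, 3, 3]` → a = [4, 3, 3]
`b = list(a)` → b = [4, 3, 3]
`a.append(58)` → a = [4, 3, 3, 58]
`print(a)` → prints [4, 3, 3, 58]
`print(b)` → prints [4, 3, 3]

Answer:
[4, 3, 3, 58]
[4, 3, 3]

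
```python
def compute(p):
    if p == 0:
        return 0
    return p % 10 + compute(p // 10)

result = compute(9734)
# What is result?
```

Sum of digits of 9734: 4 + 3 + 7 + 9 = 23

Answer: 23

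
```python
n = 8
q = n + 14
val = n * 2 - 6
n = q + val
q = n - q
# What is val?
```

Trace:
`n = 8` → n = 8
`q = n + 14` → q = 22
`val = n * 2 - 6` → val = 10
`n = q + val` → n = 32
`q = n - q` → q = 10
So val = 10

Answer: 10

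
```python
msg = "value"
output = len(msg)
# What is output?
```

Trace:
`msg = "value"` → msg = 'value'
`output = len(msg)` → output = 5
So output = 5

Answer: 5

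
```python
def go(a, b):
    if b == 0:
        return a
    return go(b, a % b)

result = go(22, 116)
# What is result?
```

go(22, 116) -> go(116, 22) -> go(22, 6) -> go(6, 4) -> go(4, 2) -> go(2, 0) -> 2

Answer: 2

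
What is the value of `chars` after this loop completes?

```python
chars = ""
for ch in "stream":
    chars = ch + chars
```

Reverse 'stream'
`chars` takes the values: "" → "s" → "ts" → "rts" → "erts" → "aerts" → "maerts"

Answer: "maerts"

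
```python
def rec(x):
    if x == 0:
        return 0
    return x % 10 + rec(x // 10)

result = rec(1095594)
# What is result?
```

Sum of digits of 1095594: 4 + 9 + 5 + 5 + 9 + 0 + 1 = 33

Answer: 33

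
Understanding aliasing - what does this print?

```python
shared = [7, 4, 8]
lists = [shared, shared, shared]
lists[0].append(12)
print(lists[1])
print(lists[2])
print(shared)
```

Key concept: list of same reference.
Step by step:
`shared = [7, 4, 8]` → shared = [7, 4, 8]
`lists = [shared, shared, shared]` → lists = [[7, 4, 8], [7, 4, 8], [7, 4, 8]]
`lists[0].append(12)` → shared = [7, 4, 8, 12]; lists = [[7, 4, 8, 12], [7, 4, 8, 12], [7, 4, 8, 12]]
`print(lists[1])` → prints [7, 4, 8, 12]
`print(lists[2])` → prints [7, 4, 8, 12]
`print(shared)` → prints [7, 4, 8, 12]

Answer:
[7, 4, 8, 12]
[7, 4, 8, 12]
[7, 4, 8, 12]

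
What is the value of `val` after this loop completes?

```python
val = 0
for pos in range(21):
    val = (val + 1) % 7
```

Increment mod 7, 21 times = 0
`val` takes the values: 0 → 1 → 2 → 3 → 4 → 5 → 6 → 0 → 1 → 2 → 3 → 4 → 5 → 6 → 0 → 1 → 2 → 3 → 4 → 5 → 6 → 0

Answer: 0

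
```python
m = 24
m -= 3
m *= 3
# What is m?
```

Trace:
`m = 24` → m = 24
`m -= 3` → m = 21
`m *= 3` → m = 63
So m = 63

Answer: 63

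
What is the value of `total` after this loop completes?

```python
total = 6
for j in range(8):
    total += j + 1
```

Start at 6, add 1 to 8 = 42
`total` takes the values: 6 → 7 → 9 → 12 → 16 → 21 → 27 → 34 → 42

Answer: 42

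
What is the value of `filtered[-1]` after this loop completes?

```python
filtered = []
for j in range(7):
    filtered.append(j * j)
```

Last element of squares 0 to 6
`filtered` takes the values: [] → [0] → [0, 1] → [0, 1, 4] → [0, 1, 4, 9] → [0, 1, 4, 9, 16] → [0, 1, 4, 9, 16, 25] → [0, 1, 4, 9, 16, 25, 36]
So `filtered[-1]` = 36

Answer: 36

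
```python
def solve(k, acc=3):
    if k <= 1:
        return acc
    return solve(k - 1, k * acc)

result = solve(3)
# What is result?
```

Accumulator trace (n, acc): (3, 3) -> (2, 9) -> (1, 18) -> return 18

Answer: 18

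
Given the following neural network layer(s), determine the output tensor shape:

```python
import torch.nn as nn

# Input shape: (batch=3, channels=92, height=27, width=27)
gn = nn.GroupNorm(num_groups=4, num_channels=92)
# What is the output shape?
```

Input: (3, 92, 27, 27) -> Output: (3, 92, 27, 27)

Answer: (3, 92, 27, 27)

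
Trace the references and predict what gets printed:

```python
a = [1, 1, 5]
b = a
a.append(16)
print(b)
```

Key concept: basic list aliasing.
Step by step:
`a = [1, 1, 5]` → a = [1, 1, 5]
`b = a` → b = [1, 1, 5] (same object as a)
`a.append(16)` → a = [1, 1, 5, 16] (same object as b); b = [1, 1, 5, 16] (same object as a)
`print(b)` → prints [1, 1, 5, 16]

Answer: [1, 1, 5, 16]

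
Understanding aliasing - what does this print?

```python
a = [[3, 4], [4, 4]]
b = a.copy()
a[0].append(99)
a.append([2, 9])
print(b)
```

Key concept: shallow copy with nested lists.
Step by step:
`a = [[3, 4], [4, 4]]` → a = [[3, 4], [4, 4]]
`b = a.copy()` → b = [[3, 4], [4, 4]]
`a[0].append(99)` → a = [[3, 4, 99], [4, 4]]; b = [[3, 4, 99], [4, 4]]
`a.append([2, 9])` → a = [[3, 4, 99], [4, 4], [2, 9]]
`print(b)` → prints [[3, 4, 99], [4, 4]]

Answer: [[3, 4, 99], [4, 4]]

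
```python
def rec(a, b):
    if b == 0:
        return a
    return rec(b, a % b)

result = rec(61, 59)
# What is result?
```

rec(61, 59) -> rec(59, 2) -> rec(2, 1) -> rec(1, 0) -> 1

Answer: 1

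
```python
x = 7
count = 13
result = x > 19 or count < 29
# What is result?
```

Trace:
`x = 7` → x = 7
`count = 13` → count = 13
`result = x > 19 or count < 29` → result = True
So result = True

Answer: True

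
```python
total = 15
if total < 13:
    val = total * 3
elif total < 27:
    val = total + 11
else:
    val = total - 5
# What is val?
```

Trace:
`total = 15` → total = 15
`if total < 13: ...` → total < 13 is False, total < 27 is True → val = 26
So val = 26

Answer: 26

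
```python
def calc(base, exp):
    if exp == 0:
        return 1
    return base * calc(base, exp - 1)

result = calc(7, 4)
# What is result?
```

calc(7, 4) = 7 * 7 * 7 * 7 = 2401

Answer: 2401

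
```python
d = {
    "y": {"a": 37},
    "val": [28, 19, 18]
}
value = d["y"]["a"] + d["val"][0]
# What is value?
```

Trace:
`d = { ...` → d = {'y': {'a': 37}, 'val': [28, 19, 18]}
`value = d["y"]["a"] + d["val"][0]` → value = 65
So value = 65

Answer: 65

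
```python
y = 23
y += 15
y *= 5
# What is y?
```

Trace:
`y = 23` → y = 23
`y += 15` → y = 38
`y *= 5` → y = 190
So y = 190

Answer: 190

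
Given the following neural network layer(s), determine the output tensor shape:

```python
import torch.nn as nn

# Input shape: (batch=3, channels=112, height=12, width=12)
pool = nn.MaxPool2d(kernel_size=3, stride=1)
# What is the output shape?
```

Input: (3, 112, 12, 12) -> Output: (3, 112, 10, 10)

Answer: (3, 112, 10, 10)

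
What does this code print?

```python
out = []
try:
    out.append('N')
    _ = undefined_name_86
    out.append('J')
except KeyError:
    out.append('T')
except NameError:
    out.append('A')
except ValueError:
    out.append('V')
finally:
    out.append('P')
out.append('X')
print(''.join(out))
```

Execution trace: 'N' (try body) → 'A' (except NameError) → 'P' (finally) → 'X' (after the try/except). Output: NAPX

Answer: NAPX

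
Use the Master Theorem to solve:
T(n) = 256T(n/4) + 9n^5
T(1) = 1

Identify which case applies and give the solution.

a=256, b=4, f(n)=9n^5. log_4(256) = 4. Since c=5 > 4 and the regularity condition holds (256(n/4)^5 = (256/4^5)n^5 with 256/4^5 < 1), Case 3 applies: T(n) = Θ(f(n)) = O(n^5).

Answer: O(n^5) - Case 3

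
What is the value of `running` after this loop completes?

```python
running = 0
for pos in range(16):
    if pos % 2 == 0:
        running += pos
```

Sum of even numbers 0 to 15
`running` takes the values: 0 → 2 → 6 → 12 → 20 → 30 → 42 → 56

Answer: 56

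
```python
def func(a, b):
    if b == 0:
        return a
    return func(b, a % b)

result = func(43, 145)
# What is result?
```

func(43, 145) -> func(145, 43) -> func(43, 16) -> func(16, 11) -> func(11, 5) -> func(5, 1) -> func(1, 0) -> 1

Answer: 1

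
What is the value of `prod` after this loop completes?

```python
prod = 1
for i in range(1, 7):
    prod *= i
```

6! = 720
`prod` takes the values: 1 → 2 → 6 → 24 → 120 → 720

Answer: 720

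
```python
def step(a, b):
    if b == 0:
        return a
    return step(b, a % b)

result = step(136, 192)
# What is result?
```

step(136, 192) -> step(192, 136) -> step(136, 56) -> step(56, 24) -> step(24, 8) -> step(8, 0) -> 8

Answer: 8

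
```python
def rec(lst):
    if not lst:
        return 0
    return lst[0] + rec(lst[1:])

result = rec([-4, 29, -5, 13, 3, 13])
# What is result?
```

(-4) + 29 + (-5) + 13 + 3 + 13 + 0 = 49

Answer: 49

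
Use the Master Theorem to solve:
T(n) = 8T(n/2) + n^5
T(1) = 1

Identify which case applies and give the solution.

a=8, b=2, f(n)=n^5. log_2(8) = 3. Since c=5 > 3 and the regularity condition holds (8(n/2)^5 = (8/2^5)n^5 with 8/2^5 < 1), Case 3 applies: T(n) = Θ(f(n)) = O(n^5).

Answer: O(n^5) - Case 3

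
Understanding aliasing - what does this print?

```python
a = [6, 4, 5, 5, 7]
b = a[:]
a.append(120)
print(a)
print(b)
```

Key concept: slice [:] creates copy.
Step by step:
`a = [6, 4, 5, 5, 7]` → a = [6, 4, 5, 5, 7]
`b = a[:]` → b = [6, 4, 5, 5, 7]
`a.append(120)` → a = [6, 4, 5, 5, 7, 120]
`print(a)` → prints [6, 4, 5, 5, 7, 120]
`print(b)` → prints [6, 4, 5, 5, 7]

Answer:
[6, 4, 5, 5, 7, 120]
[6, 4, 5, 5, 7]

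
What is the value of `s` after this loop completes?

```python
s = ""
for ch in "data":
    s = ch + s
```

Reverse 'data'
`s` takes the values: "" → "d" → "ad" → "tad" → "atad"

Answer: "atad"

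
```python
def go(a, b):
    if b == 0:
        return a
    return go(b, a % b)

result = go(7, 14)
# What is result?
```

go(7, 14) -> go(14, 7) -> go(7, 0) -> 7

Answer: 7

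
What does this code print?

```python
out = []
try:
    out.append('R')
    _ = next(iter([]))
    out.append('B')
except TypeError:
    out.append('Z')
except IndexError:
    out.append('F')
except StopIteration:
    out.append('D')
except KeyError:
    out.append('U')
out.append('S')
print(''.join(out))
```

Execution trace: 'R' (try body) → 'D' (except StopIteration) → 'S' (after the try/except). Output: RDS

Answer: RDS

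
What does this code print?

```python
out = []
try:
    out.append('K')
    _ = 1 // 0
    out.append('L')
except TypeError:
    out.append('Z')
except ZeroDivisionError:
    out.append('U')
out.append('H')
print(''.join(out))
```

Execution trace: 'K' (try body) → 'U' (except ZeroDivisionError) → 'H' (after the try/except). Output: KUH

Answer: KUH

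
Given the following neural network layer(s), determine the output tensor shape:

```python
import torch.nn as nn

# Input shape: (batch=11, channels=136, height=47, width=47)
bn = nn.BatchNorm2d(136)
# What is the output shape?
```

Input: (11, 136, 47, 47) -> Output: (11, 136, 47, 47)

Answer: (11, 136, 47, 47)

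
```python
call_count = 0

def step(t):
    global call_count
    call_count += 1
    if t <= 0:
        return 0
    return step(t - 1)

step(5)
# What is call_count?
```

Linear recursion stepping by 1: 6 calls from t=5 down to ≤0.

Answer: 6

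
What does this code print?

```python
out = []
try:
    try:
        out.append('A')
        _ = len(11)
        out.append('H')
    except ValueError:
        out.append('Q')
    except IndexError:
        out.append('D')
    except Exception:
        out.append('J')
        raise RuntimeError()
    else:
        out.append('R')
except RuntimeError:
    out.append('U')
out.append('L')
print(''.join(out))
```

Execution trace: 'A' (inner try body) → 'J' (inner except Exception) → 'U' (outer except RuntimeError) → 'L' (after the try/except). Output: AJUL

Answer: AJUL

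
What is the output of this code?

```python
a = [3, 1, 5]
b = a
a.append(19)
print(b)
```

Key concept: basic list aliasing.
Step by step:
`a = [3, 1, 5]` → a = [3, 1, 5]
`b = a` → b = [3, 1, 5] (same object as a)
`a.append(19)` → a = [3, 1, 5, 19] (same object as b); b = [3, 1, 5, 19] (same object as a)
`print(b)` → prints [3, 1, 5, 19]

Answer: [3, 1, 5, 19]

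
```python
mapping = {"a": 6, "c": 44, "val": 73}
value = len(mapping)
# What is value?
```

Trace:
`mapping = {"a": 6, "c": 44, "val": 73}` → mapping = {'a': 6, 'c': 44, 'val': 73}
`value = len(mapping)` → value = 3
So value = 3

Answer: 3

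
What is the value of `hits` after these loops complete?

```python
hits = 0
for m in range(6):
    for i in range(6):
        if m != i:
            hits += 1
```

6² - 6 (exclude diagonal)
`hits` takes the values: 0 → 1 → 2 → 3 → 4 → 5 → 6 → 7 → 8 → 9 → 10 → 11 → 12 → 13 → 14 → 15 → 16 → 17 → 18 → 19 → 20 → 21 → 22 → 23 → 24 → 25 → 26 → 27 → 28 → 29 → 30

Answer: 30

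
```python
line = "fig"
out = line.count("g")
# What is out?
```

Trace:
`line = "fig"` → line = 'fig'
`out = line.count("g")` → out = 1
So out = 1

Answer: 1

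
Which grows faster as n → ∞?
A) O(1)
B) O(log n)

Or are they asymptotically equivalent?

O(1) vs O(log n): Higher order terms dominate.

Answer: B) O(log n) grows faster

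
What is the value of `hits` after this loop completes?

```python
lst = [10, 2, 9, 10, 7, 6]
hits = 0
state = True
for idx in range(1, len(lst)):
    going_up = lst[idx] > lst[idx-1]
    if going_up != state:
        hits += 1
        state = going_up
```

Count direction changes in [10, 2, 9, 10, 7, 6]
`hits` takes the values: 0 → 1 → 2 → 3

Answer: 3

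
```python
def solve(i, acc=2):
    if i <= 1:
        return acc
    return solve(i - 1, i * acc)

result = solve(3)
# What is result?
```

Accumulator trace (n, acc): (3, 2) -> (2, 6) -> (1, 12) -> return 12

Answer: 12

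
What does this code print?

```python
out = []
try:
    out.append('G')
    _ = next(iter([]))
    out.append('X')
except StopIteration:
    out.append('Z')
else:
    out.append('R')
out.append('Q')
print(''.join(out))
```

Execution trace: 'G' (try body) → 'Z' (except StopIteration) → 'Q' (after the try/except). Output: GZQ

Answer: GZQ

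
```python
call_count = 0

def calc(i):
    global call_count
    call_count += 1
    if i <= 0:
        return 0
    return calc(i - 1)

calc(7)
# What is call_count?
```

Linear recursion stepping by 1: 8 calls from i=7 down to ≤0.

Answer: 8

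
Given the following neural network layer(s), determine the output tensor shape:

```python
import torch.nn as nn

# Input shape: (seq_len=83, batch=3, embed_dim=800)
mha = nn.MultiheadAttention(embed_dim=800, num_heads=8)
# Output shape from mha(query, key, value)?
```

Input: (83, 3, 800) -> Output: (83, 3, 800)

Answer: (83, 3, 800)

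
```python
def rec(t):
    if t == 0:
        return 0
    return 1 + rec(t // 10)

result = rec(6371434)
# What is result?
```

Count of digits of 6371434: 7

Answer: 7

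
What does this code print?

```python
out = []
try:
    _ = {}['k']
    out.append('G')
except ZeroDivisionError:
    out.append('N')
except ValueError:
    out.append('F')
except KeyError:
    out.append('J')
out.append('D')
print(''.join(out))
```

Execution trace: 'J' (except KeyError) → 'D' (after the try/except). Output: JD

Answer: JD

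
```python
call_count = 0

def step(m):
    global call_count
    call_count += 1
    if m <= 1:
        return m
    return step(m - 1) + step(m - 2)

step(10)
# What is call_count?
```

Calls(m) = 1 + Calls(m-1) + Calls(m-2); Calls(0)=Calls(1)=1. For m=10 this gives 177.

Answer: 177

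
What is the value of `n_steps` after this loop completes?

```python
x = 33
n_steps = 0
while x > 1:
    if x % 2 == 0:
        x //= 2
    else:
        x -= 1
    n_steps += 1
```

Steps to reduce 33 to 1
`n_steps` takes the values: 0 → 1 → 2 → 3 → 4 → 5 → 6

Answer: 6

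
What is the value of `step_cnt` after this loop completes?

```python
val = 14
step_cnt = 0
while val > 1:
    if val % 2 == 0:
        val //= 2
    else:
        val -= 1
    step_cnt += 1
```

Steps to reduce 14 to 1
`step_cnt` takes the values: 0 → 1 → 2 → 3 → 4 → 5

Answer: 5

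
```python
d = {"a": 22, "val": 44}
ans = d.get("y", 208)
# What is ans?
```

Trace:
`d = {"a": 22, "val": 44}` → d = {'a': 22, 'val': 44}
`ans = d.get("y", 208)` → ans = 208
So ans = 208

Answer: 208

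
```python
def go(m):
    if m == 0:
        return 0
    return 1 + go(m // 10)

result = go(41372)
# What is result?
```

Count of digits of 41372: 5

Answer: 5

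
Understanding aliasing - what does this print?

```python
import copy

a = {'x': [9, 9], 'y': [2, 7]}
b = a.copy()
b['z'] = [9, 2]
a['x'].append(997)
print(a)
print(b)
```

Key concept: shallow copy of dict with mutable values.
Step by step:
`a = {'x': [9, 9], 'y': [2, 7]}` → a = {'x': [9, 9], 'y': [2, 7]}
`b = a.copy()` → b = {'x': [9, 9], 'y': [2, 7]}
`b['z'] = [9, 2]` → b = {'x': [9, 9], 'y': [2, 7], 'z': [9, 2]}
`a['x'].append(997)` → a = {'x': [9, 9, 997], 'y': [2, 7]}; b = {'x': [9, 9, 997], 'y': [2, 7], 'z': [9, 2]}
`print(a)` → prints {'x': [9, 9, 997], 'y': [2, 7]}
`print(b)` → prints {'x': [9, 9, 997], 'y': [2, 7], 'z': [9, 2]}

Answer:
{'x': [9, 9, 997], 'y': [2, 7]}
{'x': [9, 9, 997], 'y': [2, 7], 'z': [9, 2]}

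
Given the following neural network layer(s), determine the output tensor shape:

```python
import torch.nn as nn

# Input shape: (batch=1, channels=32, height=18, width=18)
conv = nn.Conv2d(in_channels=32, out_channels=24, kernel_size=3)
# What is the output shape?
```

Input: (1, 32, 18, 18) -> Output: (1, 24, 16, 16)

Answer: (1, 24, 16, 16)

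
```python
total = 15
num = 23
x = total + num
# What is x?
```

Trace:
`total = 15` → total = 15
`num = 23` → num = 23
`x = total + num` → x = 38
So x = 38

Answer: 38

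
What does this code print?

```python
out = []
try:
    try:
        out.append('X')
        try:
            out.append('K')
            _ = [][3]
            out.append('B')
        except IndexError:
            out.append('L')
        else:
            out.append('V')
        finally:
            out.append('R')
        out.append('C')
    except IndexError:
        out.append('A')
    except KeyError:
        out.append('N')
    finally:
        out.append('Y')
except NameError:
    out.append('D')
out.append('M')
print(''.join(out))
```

Execution trace: 'X' (try body) → 'K' (inner try body) → 'L' (inner except IndexError) → 'R' (inner finally) → 'C' (try body, no exception) → 'Y' (finally) → 'M' (after the try/except). Output: XKLRCYM

Answer: XKLRCYM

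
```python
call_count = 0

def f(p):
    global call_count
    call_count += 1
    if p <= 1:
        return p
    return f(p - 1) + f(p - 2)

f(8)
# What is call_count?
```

Calls(p) = 1 + Calls(p-1) + Calls(p-2); Calls(0)=Calls(1)=1. For p=8 this gives 67.

Answer: 67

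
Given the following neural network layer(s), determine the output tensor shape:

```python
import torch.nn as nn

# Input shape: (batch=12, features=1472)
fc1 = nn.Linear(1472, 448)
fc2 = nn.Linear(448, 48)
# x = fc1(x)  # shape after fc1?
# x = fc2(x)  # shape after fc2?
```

Input: (12, 1472) -> after fc1: (12, 448) -> Output: (12, 48)

Answer: (12, 48)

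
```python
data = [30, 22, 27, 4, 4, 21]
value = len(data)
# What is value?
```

Trace:
`data = [30, 22, 27, 4, 4, 21]` → data = [30, 22, 27, 4, 4, 21]
`value = len(data)` → value = 6
So value = 6

Answer: 6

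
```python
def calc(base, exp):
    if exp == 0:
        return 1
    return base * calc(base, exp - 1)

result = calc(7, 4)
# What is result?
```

calc(7, 4) = 7 * 7 * 7 * 7 = 2401

Answer: 2401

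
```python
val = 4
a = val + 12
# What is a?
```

Trace:
`val = 4` → val = 4
`a = val + 12` → a = 16
So a = 16

Answer: 16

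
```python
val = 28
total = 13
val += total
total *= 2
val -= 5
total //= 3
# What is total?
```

Trace:
`val = 28` → val = 28
`total = 13` → total = 13
`val += total` → val = 41
`total *= 2` → total = 26
`val -= 5` → val = 36
`total //= 3` → total = 8
So total = 8

Answer: 8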